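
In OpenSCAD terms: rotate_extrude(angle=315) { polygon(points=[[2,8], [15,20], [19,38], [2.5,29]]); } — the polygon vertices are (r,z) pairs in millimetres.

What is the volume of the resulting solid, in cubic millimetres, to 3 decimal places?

Profile (r,z), 4 vertices: (2,8) (15,20) (19,38) (2.5,29)
edge 0: (2,8)→(15,20)  cross = 2·20 − 15·8 = -80.0000; (r_i+r_j)·cross = 17·-80.0000 = -1360.0000
edge 1: (15,20)→(19,38)  cross = 15·38 − 19·20 = 190.0000; (r_i+r_j)·cross = 34·190.0000 = 6460.0000
edge 2: (19,38)→(2.5,29)  cross = 19·29 − 2.5·38 = 456.0000; (r_i+r_j)·cross = 21.5·456.0000 = 9804.0000
edge 3: (2.5,29)→(2,8)  cross = 2.5·8 − 2·29 = -38.0000; (r_i+r_j)·cross = 4.5·-38.0000 = -171.0000
Σcross = 528.0000 → A = |Σcross|/2 = 264.0000 mm²
Σ(r_i+r_j)·cross = 14733.0000 → first moment M = |Σ|/6 = 2455.5000
R_c = M/A = 2455.5000/264.0000 = 9.3011 mm
θ = 315° = 5.497787 rad
V = θ·R_c·A = 5.497787·9.3011·264.0000 = 13499.816 mm³

Volume = 13499.816 mm³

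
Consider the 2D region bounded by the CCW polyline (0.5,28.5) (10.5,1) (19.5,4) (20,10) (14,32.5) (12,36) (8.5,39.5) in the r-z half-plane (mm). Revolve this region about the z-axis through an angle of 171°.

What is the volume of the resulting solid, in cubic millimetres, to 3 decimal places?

Profile (r,z), 7 vertices: (0.5,28.5) (10.5,1) (19.5,4) (20,10) (14,32.5) (12,36) (8.5,39.5)
edge 0: (0.5,28.5)→(10.5,1)  cross = 0.5·1 − 10.5·28.5 = -298.7500; (r_i+r_j)·cross = 11·-298.7500 = -3286.2500
edge 1: (10.5,1)→(19.5,4)  cross = 10.5·4 − 19.5·1 = 22.5000; (r_i+r_j)·cross = 30·22.5000 = 675.0000
edge 2: (19.5,4)→(20,10)  cross = 19.5·10 − 20·4 = 115.0000; (r_i+r_j)·cross = 39.5·115.0000 = 4542.5000
edge 3: (20,10)→(14,32.5)  cross = 20·32.5 − 14·10 = 510.0000; (r_i+r_j)·cross = 34·510.0000 = 17340.0000
edge 4: (14,32.5)→(12,36)  cross = 14·36 − 12·32.5 = 114.0000; (r_i+r_j)·cross = 26·114.0000 = 2964.0000
edge 5: (12,36)→(8.5,39.5)  cross = 12·39.5 − 8.5·36 = 168.0000; (r_i+r_j)·cross = 20.5·168.0000 = 3444.0000
edge 6: (8.5,39.5)→(0.5,28.5)  cross = 8.5·28.5 − 0.5·39.5 = 222.5000; (r_i+r_j)·cross = 9·222.5000 = 2002.5000
Σcross = 853.2500 → A = |Σcross|/2 = 426.6250 mm²
Σ(r_i+r_j)·cross = 27681.7500 → first moment M = |Σ|/6 = 4613.6250
R_c = M/A = 4613.6250/426.6250 = 10.8142 mm
θ = 171° = 2.984513 rad
V = θ·R_c·A = 2.984513·10.8142·426.6250 = 13769.424 mm³

Volume = 13769.424 mm³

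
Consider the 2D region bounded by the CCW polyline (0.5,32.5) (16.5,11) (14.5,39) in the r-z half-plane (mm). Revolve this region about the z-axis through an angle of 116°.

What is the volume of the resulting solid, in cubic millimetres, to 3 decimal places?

Volume = 4304.767 mm³

Profile (r,z), 3 vertices: (0.5,32.5) (16.5,11) (14.5,39)
edge 0: (0.5,32.5)→(16.5,11)  cross = 0.5·11 − 16.5·32.5 = -530.7500; (r_i+r_j)·cross = 17·-530.7500 = -9022.7500
edge 1: (16.5,11)→(14.5,39)  cross = 16.5·39 − 14.5·11 = 484.0000; (r_i+r_j)·cross = 31·484.0000 = 15004.0000
edge 2: (14.5,39)→(0.5,32.5)  cross = 14.5·32.5 − 0.5·39 = 451.7500; (r_i+r_j)·cross = 15·451.7500 = 6776.2500
Σcross = 405.0000 → A = |Σcross|/2 = 202.5000 mm²
Σ(r_i+r_j)·cross = 12757.5000 → first moment M = |Σ|/6 = 2126.2500
R_c = M/A = 2126.2500/202.5000 = 10.5000 mm
θ = 116° = 2.024582 rad
V = θ·R_c·A = 2.024582·10.5000·202.5000 = 4304.767 mm³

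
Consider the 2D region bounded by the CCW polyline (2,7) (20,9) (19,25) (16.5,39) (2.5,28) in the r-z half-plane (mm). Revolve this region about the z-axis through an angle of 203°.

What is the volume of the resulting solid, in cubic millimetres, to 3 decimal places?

Profile (r,z), 5 vertices: (2,7) (20,9) (19,25) (16.5,39) (2.5,28)
edge 0: (2,7)→(20,9)  cross = 2·9 − 20·7 = -122.0000; (r_i+r_j)·cross = 22·-122.0000 = -2684.0000
edge 1: (20,9)→(19,25)  cross = 20·25 − 19·9 = 329.0000; (r_i+r_j)·cross = 39·329.0000 = 12831.0000
edge 2: (19,25)→(16.5,39)  cross = 19·39 − 16.5·25 = 328.5000; (r_i+r_j)·cross = 35.5·328.5000 = 11661.7500
edge 3: (16.5,39)→(2.5,28)  cross = 16.5·28 − 2.5·39 = 364.5000; (r_i+r_j)·cross = 19·364.5000 = 6925.5000
edge 4: (2.5,28)→(2,7)  cross = 2.5·7 − 2·28 = -38.5000; (r_i+r_j)·cross = 4.5·-38.5000 = -173.2500
Σcross = 861.5000 → A = |Σcross|/2 = 430.7500 mm²
Σ(r_i+r_j)·cross = 28561.0000 → first moment M = |Σ|/6 = 4760.1667
R_c = M/A = 4760.1667/430.7500 = 11.0509 mm
θ = 203° = 3.543018 rad
V = θ·R_c·A = 3.543018·11.0509·430.7500 = 16865.358 mm³

Volume = 16865.358 mm³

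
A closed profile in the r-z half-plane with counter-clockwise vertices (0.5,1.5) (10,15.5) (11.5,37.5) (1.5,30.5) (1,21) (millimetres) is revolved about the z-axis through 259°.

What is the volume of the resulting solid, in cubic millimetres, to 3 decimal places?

Profile (r,z), 5 vertices: (0.5,1.5) (10,15.5) (11.5,37.5) (1.5,30.5) (1,21)
edge 0: (0.5,1.5)→(10,15.5)  cross = 0.5·15.5 − 10·1.5 = -7.2500; (r_i+r_j)·cross = 10.5·-7.2500 = -76.1250
edge 1: (10,15.5)→(11.5,37.5)  cross = 10·37.5 − 11.5·15.5 = 196.7500; (r_i+r_j)·cross = 21.5·196.7500 = 4230.1250
edge 2: (11.5,37.5)→(1.5,30.5)  cross = 11.5·30.5 − 1.5·37.5 = 294.5000; (r_i+r_j)·cross = 13·294.5000 = 3828.5000
edge 3: (1.5,30.5)→(1,21)  cross = 1.5·21 − 1·30.5 = 1.0000; (r_i+r_j)·cross = 2.5·1.0000 = 2.5000
edge 4: (1,21)→(0.5,1.5)  cross = 1·1.5 − 0.5·21 = -9.0000; (r_i+r_j)·cross = 1.5·-9.0000 = -13.5000
Σcross = 476.0000 → A = |Σcross|/2 = 238.0000 mm²
Σ(r_i+r_j)·cross = 7971.5000 → first moment M = |Σ|/6 = 1328.5833
R_c = M/A = 1328.5833/238.0000 = 5.5823 mm
θ = 259° = 4.520403 rad
V = θ·R_c·A = 4.520403·5.5823·238.0000 = 6005.732 mm³

Volume = 6005.732 mm³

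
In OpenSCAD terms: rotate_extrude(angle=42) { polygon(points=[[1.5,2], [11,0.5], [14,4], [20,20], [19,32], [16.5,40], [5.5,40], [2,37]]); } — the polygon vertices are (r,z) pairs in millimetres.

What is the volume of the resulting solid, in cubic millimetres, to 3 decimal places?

Profile (r,z), 8 vertices: (1.5,2) (11,0.5) (14,4) (20,20) (19,32) (16.5,40) (5.5,40) (2,37)
edge 0: (1.5,2)→(11,0.5)  cross = 1.5·0.5 − 11·2 = -21.2500; (r_i+r_j)·cross = 12.5·-21.2500 = -265.6250
edge 1: (11,0.5)→(14,4)  cross = 11·4 − 14·0.5 = 37.0000; (r_i+r_j)·cross = 25·37.0000 = 925.0000
edge 2: (14,4)→(20,20)  cross = 14·20 − 20·4 = 200.0000; (r_i+r_j)·cross = 34·200.0000 = 6800.0000
edge 3: (20,20)→(19,32)  cross = 20·32 − 19·20 = 260.0000; (r_i+r_j)·cross = 39·260.0000 = 10140.0000
edge 4: (19,32)→(16.5,40)  cross = 19·40 − 16.5·32 = 232.0000; (r_i+r_j)·cross = 35.5·232.0000 = 8236.0000
edge 5: (16.5,40)→(5.5,40)  cross = 16.5·40 − 5.5·40 = 440.0000; (r_i+r_j)·cross = 22·440.0000 = 9680.0000
edge 6: (5.5,40)→(2,37)  cross = 5.5·37 − 2·40 = 123.5000; (r_i+r_j)·cross = 7.5·123.5000 = 926.2500
edge 7: (2,37)→(1.5,2)  cross = 2·2 − 1.5·37 = -51.5000; (r_i+r_j)·cross = 3.5·-51.5000 = -180.2500
Σcross = 1219.7500 → A = |Σcross|/2 = 609.8750 mm²
Σ(r_i+r_j)·cross = 36261.3750 → first moment M = |Σ|/6 = 6043.5625
R_c = M/A = 6043.5625/609.8750 = 9.9095 mm
θ = 42° = 0.733038 rad
V = θ·R_c·A = 0.733038·9.9095·609.8750 = 4430.163 mm³

Volume = 4430.163 mm³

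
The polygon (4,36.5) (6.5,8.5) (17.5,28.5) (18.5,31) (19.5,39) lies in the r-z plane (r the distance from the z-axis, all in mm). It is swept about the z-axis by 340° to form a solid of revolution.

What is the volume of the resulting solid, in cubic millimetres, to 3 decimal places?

Profile (r,z), 5 vertices: (4,36.5) (6.5,8.5) (17.5,28.5) (18.5,31) (19.5,39)
edge 0: (4,36.5)→(6.5,8.5)  cross = 4·8.5 − 6.5·36.5 = -203.2500; (r_i+r_j)·cross = 10.5·-203.2500 = -2134.1250
edge 1: (6.5,8.5)→(17.5,28.5)  cross = 6.5·28.5 − 17.5·8.5 = 36.5000; (r_i+r_j)·cross = 24·36.5000 = 876.0000
edge 2: (17.5,28.5)→(18.5,31)  cross = 17.5·31 − 18.5·28.5 = 15.2500; (r_i+r_j)·cross = 36·15.2500 = 549.0000
edge 3: (18.5,31)→(19.5,39)  cross = 18.5·39 − 19.5·31 = 117.0000; (r_i+r_j)·cross = 38·117.0000 = 4446.0000
edge 4: (19.5,39)→(4,36.5)  cross = 19.5·36.5 − 4·39 = 555.7500; (r_i+r_j)·cross = 23.5·555.7500 = 13060.1250
Σcross = 521.2500 → A = |Σcross|/2 = 260.6250 mm²
Σ(r_i+r_j)·cross = 16797.0000 → first moment M = |Σ|/6 = 2799.5000
R_c = M/A = 2799.5000/260.6250 = 10.7415 mm
θ = 340° = 5.934119 rad
V = θ·R_c·A = 5.934119·10.7415·260.6250 = 16612.567 mm³

Volume = 16612.567 mm³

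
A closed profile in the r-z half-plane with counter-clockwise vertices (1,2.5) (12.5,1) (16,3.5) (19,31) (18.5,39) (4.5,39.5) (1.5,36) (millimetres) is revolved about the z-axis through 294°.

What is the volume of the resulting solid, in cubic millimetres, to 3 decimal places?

Volume = 29934.855 mm³

Profile (r,z), 7 vertices: (1,2.5) (12.5,1) (16,3.5) (19,31) (18.5,39) (4.5,39.5) (1.5,36)
edge 0: (1,2.5)→(12.5,1)  cross = 1·1 − 12.5·2.5 = -30.2500; (r_i+r_j)·cross = 13.5·-30.2500 = -408.3750
edge 1: (12.5,1)→(16,3.5)  cross = 12.5·3.5 − 16·1 = 27.7500; (r_i+r_j)·cross = 28.5·27.7500 = 790.8750
edge 2: (16,3.5)→(19,31)  cross = 16·31 − 19·3.5 = 429.5000; (r_i+r_j)·cross = 35·429.5000 = 15032.5000
edge 3: (19,31)→(18.5,39)  cross = 19·39 − 18.5·31 = 167.5000; (r_i+r_j)·cross = 37.5·167.5000 = 6281.2500
edge 4: (18.5,39)→(4.5,39.5)  cross = 18.5·39.5 − 4.5·39 = 555.2500; (r_i+r_j)·cross = 23·555.2500 = 12770.7500
edge 5: (4.5,39.5)→(1.5,36)  cross = 4.5·36 − 1.5·39.5 = 102.7500; (r_i+r_j)·cross = 6·102.7500 = 616.5000
edge 6: (1.5,36)→(1,2.5)  cross = 1.5·2.5 − 1·36 = -32.2500; (r_i+r_j)·cross = 2.5·-32.2500 = -80.6250
Σcross = 1220.2500 → A = |Σcross|/2 = 610.1250 mm²
Σ(r_i+r_j)·cross = 35002.8750 → first moment M = |Σ|/6 = 5833.8125
R_c = M/A = 5833.8125/610.1250 = 9.5617 mm
θ = 294° = 5.131268 rad
V = θ·R_c·A = 5.131268·9.5617·610.1250 = 29934.855 mm³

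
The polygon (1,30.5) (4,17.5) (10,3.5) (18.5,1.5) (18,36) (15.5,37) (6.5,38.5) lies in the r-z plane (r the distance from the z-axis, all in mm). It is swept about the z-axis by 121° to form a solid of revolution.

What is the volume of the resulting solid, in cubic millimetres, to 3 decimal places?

Volume = 11186.725 mm³

Profile (r,z), 7 vertices: (1,30.5) (4,17.5) (10,3.5) (18.5,1.5) (18,36) (15.5,37) (6.5,38.5)
edge 0: (1,30.5)→(4,17.5)  cross = 1·17.5 − 4·30.5 = -104.5000; (r_i+r_j)·cross = 5·-104.5000 = -522.5000
edge 1: (4,17.5)→(10,3.5)  cross = 4·3.5 − 10·17.5 = -161.0000; (r_i+r_j)·cross = 14·-161.0000 = -2254.0000
edge 2: (10,3.5)→(18.5,1.5)  cross = 10·1.5 − 18.5·3.5 = -49.7500; (r_i+r_j)·cross = 28.5·-49.7500 = -1417.8750
edge 3: (18.5,1.5)→(18,36)  cross = 18.5·36 − 18·1.5 = 639.0000; (r_i+r_j)·cross = 36.5·639.0000 = 23323.5000
edge 4: (18,36)→(15.5,37)  cross = 18·37 − 15.5·36 = 108.0000; (r_i+r_j)·cross = 33.5·108.0000 = 3618.0000
edge 5: (15.5,37)→(6.5,38.5)  cross = 15.5·38.5 − 6.5·37 = 356.2500; (r_i+r_j)·cross = 22·356.2500 = 7837.5000
edge 6: (6.5,38.5)→(1,30.5)  cross = 6.5·30.5 − 1·38.5 = 159.7500; (r_i+r_j)·cross = 7.5·159.7500 = 1198.1250
Σcross = 947.7500 → A = |Σcross|/2 = 473.8750 mm²
Σ(r_i+r_j)·cross = 31782.7500 → first moment M = |Σ|/6 = 5297.1250
R_c = M/A = 5297.1250/473.8750 = 11.1783 mm
θ = 121° = 2.111848 rad
V = θ·R_c·A = 2.111848·11.1783·473.8750 = 11186.725 mm³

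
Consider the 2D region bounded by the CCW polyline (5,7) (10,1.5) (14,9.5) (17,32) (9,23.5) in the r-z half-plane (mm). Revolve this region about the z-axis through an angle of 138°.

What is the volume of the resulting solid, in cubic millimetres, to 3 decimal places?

Profile (r,z), 5 vertices: (5,7) (10,1.5) (14,9.5) (17,32) (9,23.5)
edge 0: (5,7)→(10,1.5)  cross = 5·1.5 − 10·7 = -62.5000; (r_i+r_j)·cross = 15·-62.5000 = -937.5000
edge 1: (10,1.5)→(14,9.5)  cross = 10·9.5 − 14·1.5 = 74.0000; (r_i+r_j)·cross = 24·74.0000 = 1776.0000
edge 2: (14,9.5)→(17,32)  cross = 14·32 − 17·9.5 = 286.5000; (r_i+r_j)·cross = 31·286.5000 = 8881.5000
edge 3: (17,32)→(9,23.5)  cross = 17·23.5 − 9·32 = 111.5000; (r_i+r_j)·cross = 26·111.5000 = 2899.0000
edge 4: (9,23.5)→(5,7)  cross = 9·7 − 5·23.5 = -54.5000; (r_i+r_j)·cross = 14·-54.5000 = -763.0000
Σcross = 355.0000 → A = |Σcross|/2 = 177.5000 mm²
Σ(r_i+r_j)·cross = 11856.0000 → first moment M = |Σ|/6 = 1976.0000
R_c = M/A = 1976.0000/177.5000 = 11.1324 mm
θ = 138° = 2.408554 rad
V = θ·R_c·A = 2.408554·11.1324·177.5000 = 4759.303 mm³

Volume = 4759.303 mm³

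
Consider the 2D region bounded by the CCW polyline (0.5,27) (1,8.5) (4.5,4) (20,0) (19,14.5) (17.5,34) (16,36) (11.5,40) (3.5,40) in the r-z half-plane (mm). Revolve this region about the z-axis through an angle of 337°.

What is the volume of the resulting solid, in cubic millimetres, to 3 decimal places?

Volume = 36896.891 mm³

Profile (r,z), 9 vertices: (0.5,27) (1,8.5) (4.5,4) (20,0) (19,14.5) (17.5,34) (16,36) (11.5,40) (3.5,40)
edge 0: (0.5,27)→(1,8.5)  cross = 0.5·8.5 − 1·27 = -22.7500; (r_i+r_j)·cross = 1.5·-22.7500 = -34.1250
edge 1: (1,8.5)→(4.5,4)  cross = 1·4 − 4.5·8.5 = -34.2500; (r_i+r_j)·cross = 5.5·-34.2500 = -188.3750
edge 2: (4.5,4)→(20,0)  cross = 4.5·0 − 20·4 = -80.0000; (r_i+r_j)·cross = 24.5·-80.0000 = -1960.0000
edge 3: (20,0)→(19,14.5)  cross = 20·14.5 − 19·0 = 290.0000; (r_i+r_j)·cross = 39·290.0000 = 11310.0000
edge 4: (19,14.5)→(17.5,34)  cross = 19·34 − 17.5·14.5 = 392.2500; (r_i+r_j)·cross = 36.5·392.2500 = 14317.1250
edge 5: (17.5,34)→(16,36)  cross = 17.5·36 − 16·34 = 86.0000; (r_i+r_j)·cross = 33.5·86.0000 = 2881.0000
edge 6: (16,36)→(11.5,40)  cross = 16·40 − 11.5·36 = 226.0000; (r_i+r_j)·cross = 27.5·226.0000 = 6215.0000
edge 7: (11.5,40)→(3.5,40)  cross = 11.5·40 − 3.5·40 = 320.0000; (r_i+r_j)·cross = 15·320.0000 = 4800.0000
edge 8: (3.5,40)→(0.5,27)  cross = 3.5·27 − 0.5·40 = 74.5000; (r_i+r_j)·cross = 4·74.5000 = 298.0000
Σcross = 1251.7500 → A = |Σcross|/2 = 625.8750 mm²
Σ(r_i+r_j)·cross = 37638.6250 → first moment M = |Σ|/6 = 6273.1042
R_c = M/A = 6273.1042/625.8750 = 10.0229 mm
θ = 337° = 5.881760 rad
V = θ·R_c·A = 5.881760·10.0229·625.8750 = 36896.891 mm³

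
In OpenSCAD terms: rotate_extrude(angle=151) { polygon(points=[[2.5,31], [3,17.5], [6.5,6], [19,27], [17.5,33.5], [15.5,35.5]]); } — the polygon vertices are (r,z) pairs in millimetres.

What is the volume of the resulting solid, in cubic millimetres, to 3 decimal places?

Profile (r,z), 6 vertices: (2.5,31) (3,17.5) (6.5,6) (19,27) (17.5,33.5) (15.5,35.5)
edge 0: (2.5,31)→(3,17.5)  cross = 2.5·17.5 − 3·31 = -49.2500; (r_i+r_j)·cross = 5.5·-49.2500 = -270.8750
edge 1: (3,17.5)→(6.5,6)  cross = 3·6 − 6.5·17.5 = -95.7500; (r_i+r_j)·cross = 9.5·-95.7500 = -909.6250
edge 2: (6.5,6)→(19,27)  cross = 6.5·27 − 19·6 = 61.5000; (r_i+r_j)·cross = 25.5·61.5000 = 1568.2500
edge 3: (19,27)→(17.5,33.5)  cross = 19·33.5 − 17.5·27 = 164.0000; (r_i+r_j)·cross = 36.5·164.0000 = 5986.0000
edge 4: (17.5,33.5)→(15.5,35.5)  cross = 17.5·35.5 − 15.5·33.5 = 102.0000; (r_i+r_j)·cross = 33·102.0000 = 3366.0000
edge 5: (15.5,35.5)→(2.5,31)  cross = 15.5·31 − 2.5·35.5 = 391.7500; (r_i+r_j)·cross = 18·391.7500 = 7051.5000
Σcross = 574.2500 → A = |Σcross|/2 = 287.1250 mm²
Σ(r_i+r_j)·cross = 16791.2500 → first moment M = |Σ|/6 = 2798.5417
R_c = M/A = 2798.5417/287.1250 = 9.7468 mm
θ = 151° = 2.635447 rad
V = θ·R_c·A = 2.635447·9.7468·287.1250 = 7375.409 mm³

Volume = 7375.409 mm³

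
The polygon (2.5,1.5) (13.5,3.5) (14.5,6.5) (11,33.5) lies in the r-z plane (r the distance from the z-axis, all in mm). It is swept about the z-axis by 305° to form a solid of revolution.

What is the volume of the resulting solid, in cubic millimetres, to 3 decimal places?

Profile (r,z), 4 vertices: (2.5,1.5) (13.5,3.5) (14.5,6.5) (11,33.5)
edge 0: (2.5,1.5)→(13.5,3.5)  cross = 2.5·3.5 − 13.5·1.5 = -11.5000; (r_i+r_j)·cross = 16·-11.5000 = -184.0000
edge 1: (13.5,3.5)→(14.5,6.5)  cross = 13.5·6.5 − 14.5·3.5 = 37.0000; (r_i+r_j)·cross = 28·37.0000 = 1036.0000
edge 2: (14.5,6.5)→(11,33.5)  cross = 14.5·33.5 − 11·6.5 = 414.2500; (r_i+r_j)·cross = 25.5·414.2500 = 10563.3750
edge 3: (11,33.5)→(2.5,1.5)  cross = 11·1.5 − 2.5·33.5 = -67.2500; (r_i+r_j)·cross = 13.5·-67.2500 = -907.8750
Σcross = 372.5000 → A = |Σcross|/2 = 186.2500 mm²
Σ(r_i+r_j)·cross = 10507.5000 → first moment M = |Σ|/6 = 1751.2500
R_c = M/A = 1751.2500/186.2500 = 9.4027 mm
θ = 305° = 5.323254 rad
V = θ·R_c·A = 5.323254·9.4027·186.2500 = 9322.349 mm³

Volume = 9322.349 mm³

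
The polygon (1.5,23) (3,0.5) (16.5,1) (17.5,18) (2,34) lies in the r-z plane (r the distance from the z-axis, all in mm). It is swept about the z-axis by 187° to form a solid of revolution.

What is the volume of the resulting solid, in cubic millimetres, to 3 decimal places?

Profile (r,z), 5 vertices: (1.5,23) (3,0.5) (16.5,1) (17.5,18) (2,34)
edge 0: (1.5,23)→(3,0.5)  cross = 1.5·0.5 − 3·23 = -68.2500; (r_i+r_j)·cross = 4.5·-68.2500 = -307.1250
edge 1: (3,0.5)→(16.5,1)  cross = 3·1 − 16.5·0.5 = -5.2500; (r_i+r_j)·cross = 19.5·-5.2500 = -102.3750
edge 2: (16.5,1)→(17.5,18)  cross = 16.5·18 − 17.5·1 = 279.5000; (r_i+r_j)·cross = 34·279.5000 = 9503.0000
edge 3: (17.5,18)→(2,34)  cross = 17.5·34 − 2·18 = 559.0000; (r_i+r_j)·cross = 19.5·559.0000 = 10900.5000
edge 4: (2,34)→(1.5,23)  cross = 2·23 − 1.5·34 = -5.0000; (r_i+r_j)·cross = 3.5·-5.0000 = -17.5000
Σcross = 760.0000 → A = |Σcross|/2 = 380.0000 mm²
Σ(r_i+r_j)·cross = 19976.5000 → first moment M = |Σ|/6 = 3329.4167
R_c = M/A = 3329.4167/380.0000 = 8.7616 mm
θ = 187° = 3.263766 rad
V = θ·R_c·A = 3.263766·8.7616·380.0000 = 10866.436 mm³

Volume = 10866.436 mm³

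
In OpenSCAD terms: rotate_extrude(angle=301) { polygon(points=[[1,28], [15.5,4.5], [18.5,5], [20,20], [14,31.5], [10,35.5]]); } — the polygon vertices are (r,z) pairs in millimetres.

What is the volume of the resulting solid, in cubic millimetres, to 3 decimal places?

Profile (r,z), 6 vertices: (1,28) (15.5,4.5) (18.5,5) (20,20) (14,31.5) (10,35.5)
edge 0: (1,28)→(15.5,4.5)  cross = 1·4.5 − 15.5·28 = -429.5000; (r_i+r_j)·cross = 16.5·-429.5000 = -7086.7500
edge 1: (15.5,4.5)→(18.5,5)  cross = 15.5·5 − 18.5·4.5 = -5.7500; (r_i+r_j)·cross = 34·-5.7500 = -195.5000
edge 2: (18.5,5)→(20,20)  cross = 18.5·20 − 20·5 = 270.0000; (r_i+r_j)·cross = 38.5·270.0000 = 10395.0000
edge 3: (20,20)→(14,31.5)  cross = 20·31.5 − 14·20 = 350.0000; (r_i+r_j)·cross = 34·350.0000 = 11900.0000
edge 4: (14,31.5)→(10,35.5)  cross = 14·35.5 − 10·31.5 = 182.0000; (r_i+r_j)·cross = 24·182.0000 = 4368.0000
edge 5: (10,35.5)→(1,28)  cross = 10·28 − 1·35.5 = 244.5000; (r_i+r_j)·cross = 11·244.5000 = 2689.5000
Σcross = 611.2500 → A = |Σcross|/2 = 305.6250 mm²
Σ(r_i+r_j)·cross = 22070.2500 → first moment M = |Σ|/6 = 3678.3750
R_c = M/A = 3678.3750/305.6250 = 12.0356 mm
θ = 301° = 5.253441 rad
V = θ·R_c·A = 5.253441·12.0356·305.6250 = 19324.126 mm³

Volume = 19324.126 mm³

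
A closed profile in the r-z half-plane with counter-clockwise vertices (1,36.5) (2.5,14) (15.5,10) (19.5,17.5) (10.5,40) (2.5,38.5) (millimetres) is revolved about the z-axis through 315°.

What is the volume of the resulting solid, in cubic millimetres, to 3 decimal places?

Profile (r,z), 6 vertices: (1,36.5) (2.5,14) (15.5,10) (19.5,17.5) (10.5,40) (2.5,38.5)
edge 0: (1,36.5)→(2.5,14)  cross = 1·14 − 2.5·36.5 = -77.2500; (r_i+r_j)·cross = 3.5·-77.2500 = -270.3750
edge 1: (2.5,14)→(15.5,10)  cross = 2.5·10 − 15.5·14 = -192.0000; (r_i+r_j)·cross = 18·-192.0000 = -3456.0000
edge 2: (15.5,10)→(19.5,17.5)  cross = 15.5·17.5 − 19.5·10 = 76.2500; (r_i+r_j)·cross = 35·76.2500 = 2668.7500
edge 3: (19.5,17.5)→(10.5,40)  cross = 19.5·40 − 10.5·17.5 = 596.2500; (r_i+r_j)·cross = 30·596.2500 = 17887.5000
edge 4: (10.5,40)→(2.5,38.5)  cross = 10.5·38.5 − 2.5·40 = 304.2500; (r_i+r_j)·cross = 13·304.2500 = 3955.2500
edge 5: (2.5,38.5)→(1,36.5)  cross = 2.5·36.5 − 1·38.5 = 52.7500; (r_i+r_j)·cross = 3.5·52.7500 = 184.6250
Σcross = 760.2500 → A = |Σcross|/2 = 380.1250 mm²
Σ(r_i+r_j)·cross = 20969.7500 → first moment M = |Σ|/6 = 3494.9583
R_c = M/A = 3494.9583/380.1250 = 9.1942 mm
θ = 315° = 5.497787 rad
V = θ·R_c·A = 5.497787·9.1942·380.1250 = 19214.537 mm³

Volume = 19214.537 mm³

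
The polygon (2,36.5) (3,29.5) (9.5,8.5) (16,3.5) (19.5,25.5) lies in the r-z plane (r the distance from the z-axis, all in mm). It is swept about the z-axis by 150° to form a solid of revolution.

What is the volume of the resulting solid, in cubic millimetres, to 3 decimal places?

Profile (r,z), 5 vertices: (2,36.5) (3,29.5) (9.5,8.5) (16,3.5) (19.5,25.5)
edge 0: (2,36.5)→(3,29.5)  cross = 2·29.5 − 3·36.5 = -50.5000; (r_i+r_j)·cross = 5·-50.5000 = -252.5000
edge 1: (3,29.5)→(9.5,8.5)  cross = 3·8.5 − 9.5·29.5 = -254.7500; (r_i+r_j)·cross = 12.5·-254.7500 = -3184.3750
edge 2: (9.5,8.5)→(16,3.5)  cross = 9.5·3.5 − 16·8.5 = -102.7500; (r_i+r_j)·cross = 25.5·-102.7500 = -2620.1250
edge 3: (16,3.5)→(19.5,25.5)  cross = 16·25.5 − 19.5·3.5 = 339.7500; (r_i+r_j)·cross = 35.5·339.7500 = 12061.1250
edge 4: (19.5,25.5)→(2,36.5)  cross = 19.5·36.5 − 2·25.5 = 660.7500; (r_i+r_j)·cross = 21.5·660.7500 = 14206.1250
Σcross = 592.5000 → A = |Σcross|/2 = 296.2500 mm²
Σ(r_i+r_j)·cross = 20210.2500 → first moment M = |Σ|/6 = 3368.3750
R_c = M/A = 3368.3750/296.2500 = 11.3700 mm
θ = 150° = 2.617994 rad
V = θ·R_c·A = 2.617994·11.3700·296.2500 = 8818.385 mm³

Volume = 8818.385 mm³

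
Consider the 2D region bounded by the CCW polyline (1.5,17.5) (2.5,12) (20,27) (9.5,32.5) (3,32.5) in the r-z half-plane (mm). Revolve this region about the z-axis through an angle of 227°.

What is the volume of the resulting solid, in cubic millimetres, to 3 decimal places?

Profile (r,z), 5 vertices: (1.5,17.5) (2.5,12) (20,27) (9.5,32.5) (3,32.5)
edge 0: (1.5,17.5)→(2.5,12)  cross = 1.5·12 − 2.5·17.5 = -25.7500; (r_i+r_j)·cross = 4·-25.7500 = -103.0000
edge 1: (2.5,12)→(20,27)  cross = 2.5·27 − 20·12 = -172.5000; (r_i+r_j)·cross = 22.5·-172.5000 = -3881.2500
edge 2: (20,27)→(9.5,32.5)  cross = 20·32.5 − 9.5·27 = 393.5000; (r_i+r_j)·cross = 29.5·393.5000 = 11608.2500
edge 3: (9.5,32.5)→(3,32.5)  cross = 9.5·32.5 − 3·32.5 = 211.2500; (r_i+r_j)·cross = 12.5·211.2500 = 2640.6250
edge 4: (3,32.5)→(1.5,17.5)  cross = 3·17.5 − 1.5·32.5 = 3.7500; (r_i+r_j)·cross = 4.5·3.7500 = 16.8750
Σcross = 410.2500 → A = |Σcross|/2 = 205.1250 mm²
Σ(r_i+r_j)·cross = 10281.5000 → first moment M = |Σ|/6 = 1713.5833
R_c = M/A = 1713.5833/205.1250 = 8.3538 mm
θ = 227° = 3.961897 rad
V = θ·R_c·A = 3.961897·8.3538·205.1250 = 6789.041 mm³

Volume = 6789.041 mm³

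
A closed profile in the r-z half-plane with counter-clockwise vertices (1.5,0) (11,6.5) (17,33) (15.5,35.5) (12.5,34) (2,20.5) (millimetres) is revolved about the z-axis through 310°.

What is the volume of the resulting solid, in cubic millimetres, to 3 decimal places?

Profile (r,z), 6 vertices: (1.5,0) (11,6.5) (17,33) (15.5,35.5) (12.5,34) (2,20.5)
edge 0: (1.5,0)→(11,6.5)  cross = 1.5·6.5 − 11·0 = 9.7500; (r_i+r_j)·cross = 12.5·9.7500 = 121.8750
edge 1: (11,6.5)→(17,33)  cross = 11·33 − 17·6.5 = 252.5000; (r_i+r_j)·cross = 28·252.5000 = 7070.0000
edge 2: (17,33)→(15.5,35.5)  cross = 17·35.5 − 15.5·33 = 92.0000; (r_i+r_j)·cross = 32.5·92.0000 = 2990.0000
edge 3: (15.5,35.5)→(12.5,34)  cross = 15.5·34 − 12.5·35.5 = 83.2500; (r_i+r_j)·cross = 28·83.2500 = 2331.0000
edge 4: (12.5,34)→(2,20.5)  cross = 12.5·20.5 − 2·34 = 188.2500; (r_i+r_j)·cross = 14.5·188.2500 = 2729.6250
edge 5: (2,20.5)→(1.5,0)  cross = 2·0 − 1.5·20.5 = -30.7500; (r_i+r_j)·cross = 3.5·-30.7500 = -107.6250
Σcross = 595.0000 → A = |Σcross|/2 = 297.5000 mm²
Σ(r_i+r_j)·cross = 15134.8750 → first moment M = |Σ|/6 = 2522.4792
R_c = M/A = 2522.4792/297.5000 = 8.4789 mm
θ = 310° = 5.410521 rad
V = θ·R_c·A = 5.410521·8.4789·297.5000 = 13647.926 mm³

Volume = 13647.926 mm³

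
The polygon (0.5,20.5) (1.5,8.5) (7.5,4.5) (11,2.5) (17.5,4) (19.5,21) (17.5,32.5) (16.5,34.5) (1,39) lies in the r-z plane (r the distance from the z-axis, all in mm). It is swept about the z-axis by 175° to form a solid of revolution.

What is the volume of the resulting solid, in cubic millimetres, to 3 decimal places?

Volume = 16487.762 mm³

Profile (r,z), 9 vertices: (0.5,20.5) (1.5,8.5) (7.5,4.5) (11,2.5) (17.5,4) (19.5,21) (17.5,32.5) (16.5,34.5) (1,39)
edge 0: (0.5,20.5)→(1.5,8.5)  cross = 0.5·8.5 − 1.5·20.5 = -26.5000; (r_i+r_j)·cross = 2·-26.5000 = -53.0000
edge 1: (1.5,8.5)→(7.5,4.5)  cross = 1.5·4.5 − 7.5·8.5 = -57.0000; (r_i+r_j)·cross = 9·-57.0000 = -513.0000
edge 2: (7.5,4.5)→(11,2.5)  cross = 7.5·2.5 − 11·4.5 = -30.7500; (r_i+r_j)·cross = 18.5·-30.7500 = -568.8750
edge 3: (11,2.5)→(17.5,4)  cross = 11·4 − 17.5·2.5 = 0.2500; (r_i+r_j)·cross = 28.5·0.2500 = 7.1250
edge 4: (17.5,4)→(19.5,21)  cross = 17.5·21 − 19.5·4 = 289.5000; (r_i+r_j)·cross = 37·289.5000 = 10711.5000
edge 5: (19.5,21)→(17.5,32.5)  cross = 19.5·32.5 − 17.5·21 = 266.2500; (r_i+r_j)·cross = 37·266.2500 = 9851.2500
edge 6: (17.5,32.5)→(16.5,34.5)  cross = 17.5·34.5 − 16.5·32.5 = 67.5000; (r_i+r_j)·cross = 34·67.5000 = 2295.0000
edge 7: (16.5,34.5)→(1,39)  cross = 16.5·39 − 1·34.5 = 609.0000; (r_i+r_j)·cross = 17.5·609.0000 = 10657.5000
edge 8: (1,39)→(0.5,20.5)  cross = 1·20.5 − 0.5·39 = 1.0000; (r_i+r_j)·cross = 1.5·1.0000 = 1.5000
Σcross = 1119.2500 → A = |Σcross|/2 = 559.6250 mm²
Σ(r_i+r_j)·cross = 32389.0000 → first moment M = |Σ|/6 = 5398.1667
R_c = M/A = 5398.1667/559.6250 = 9.6460 mm
θ = 175° = 3.054326 rad
V = θ·R_c·A = 3.054326·9.6460·559.6250 = 16487.762 mm³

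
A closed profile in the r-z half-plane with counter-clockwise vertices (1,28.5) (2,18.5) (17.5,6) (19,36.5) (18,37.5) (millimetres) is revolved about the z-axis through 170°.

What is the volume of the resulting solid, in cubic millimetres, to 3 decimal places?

Profile (r,z), 5 vertices: (1,28.5) (2,18.5) (17.5,6) (19,36.5) (18,37.5)
edge 0: (1,28.5)→(2,18.5)  cross = 1·18.5 − 2·28.5 = -38.5000; (r_i+r_j)·cross = 3·-38.5000 = -115.5000
edge 1: (2,18.5)→(17.5,6)  cross = 2·6 − 17.5·18.5 = -311.7500; (r_i+r_j)·cross = 19.5·-311.7500 = -6079.1250
edge 2: (17.5,6)→(19,36.5)  cross = 17.5·36.5 − 19·6 = 524.7500; (r_i+r_j)·cross = 36.5·524.7500 = 19153.3750
edge 3: (19,36.5)→(18,37.5)  cross = 19·37.5 − 18·36.5 = 55.5000; (r_i+r_j)·cross = 37·55.5000 = 2053.5000
edge 4: (18,37.5)→(1,28.5)  cross = 18·28.5 − 1·37.5 = 475.5000; (r_i+r_j)·cross = 19·475.5000 = 9034.5000
Σcross = 705.5000 → A = |Σcross|/2 = 352.7500 mm²
Σ(r_i+r_j)·cross = 24046.7500 → first moment M = |Σ|/6 = 4007.7917
R_c = M/A = 4007.7917/352.7500 = 11.3616 mm
θ = 170° = 2.967060 rad
V = θ·R_c·A = 2.967060·11.3616·352.7500 = 11891.357 mm³

Volume = 11891.357 mm³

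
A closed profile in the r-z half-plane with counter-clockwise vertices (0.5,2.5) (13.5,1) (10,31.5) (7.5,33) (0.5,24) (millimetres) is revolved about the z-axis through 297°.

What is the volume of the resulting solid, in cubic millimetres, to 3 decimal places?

Profile (r,z), 5 vertices: (0.5,2.5) (13.5,1) (10,31.5) (7.5,33) (0.5,24)
edge 0: (0.5,2.5)→(13.5,1)  cross = 0.5·1 − 13.5·2.5 = -33.2500; (r_i+r_j)·cross = 14·-33.2500 = -465.5000
edge 1: (13.5,1)→(10,31.5)  cross = 13.5·31.5 − 10·1 = 415.2500; (r_i+r_j)·cross = 23.5·415.2500 = 9758.3750
edge 2: (10,31.5)→(7.5,33)  cross = 10·33 − 7.5·31.5 = 93.7500; (r_i+r_j)·cross = 17.5·93.7500 = 1640.6250
edge 3: (7.5,33)→(0.5,24)  cross = 7.5·24 − 0.5·33 = 163.5000; (r_i+r_j)·cross = 8·163.5000 = 1308.0000
edge 4: (0.5,24)→(0.5,2.5)  cross = 0.5·2.5 − 0.5·24 = -10.7500; (r_i+r_j)·cross = 1·-10.7500 = -10.7500
Σcross = 628.5000 → A = |Σcross|/2 = 314.2500 mm²
Σ(r_i+r_j)·cross = 12230.7500 → first moment M = |Σ|/6 = 2038.4583
R_c = M/A = 2038.4583/314.2500 = 6.4867 mm
θ = 297° = 5.183628 rad
V = θ·R_c·A = 5.183628·6.4867·314.2500 = 10566.609 mm³

Volume = 10566.609 mm³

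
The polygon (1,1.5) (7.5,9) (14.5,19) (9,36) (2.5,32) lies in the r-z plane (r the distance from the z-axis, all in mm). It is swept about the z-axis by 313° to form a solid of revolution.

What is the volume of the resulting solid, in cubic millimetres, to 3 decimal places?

Volume = 9716.188 mm³

Profile (r,z), 5 vertices: (1,1.5) (7.5,9) (14.5,19) (9,36) (2.5,32)
edge 0: (1,1.5)→(7.5,9)  cross = 1·9 − 7.5·1.5 = -2.2500; (r_i+r_j)·cross = 8.5·-2.2500 = -19.1250
edge 1: (7.5,9)→(14.5,19)  cross = 7.5·19 − 14.5·9 = 12.0000; (r_i+r_j)·cross = 22·12.0000 = 264.0000
edge 2: (14.5,19)→(9,36)  cross = 14.5·36 − 9·19 = 351.0000; (r_i+r_j)·cross = 23.5·351.0000 = 8248.5000
edge 3: (9,36)→(2.5,32)  cross = 9·32 − 2.5·36 = 198.0000; (r_i+r_j)·cross = 11.5·198.0000 = 2277.0000
edge 4: (2.5,32)→(1,1.5)  cross = 2.5·1.5 − 1·32 = -28.2500; (r_i+r_j)·cross = 3.5·-28.2500 = -98.8750
Σcross = 530.5000 → A = |Σcross|/2 = 265.2500 mm²
Σ(r_i+r_j)·cross = 10671.5000 → first moment M = |Σ|/6 = 1778.5833
R_c = M/A = 1778.5833/265.2500 = 6.7053 mm
θ = 313° = 5.462881 rad
V = θ·R_c·A = 5.462881·6.7053·265.2500 = 9716.188 mm³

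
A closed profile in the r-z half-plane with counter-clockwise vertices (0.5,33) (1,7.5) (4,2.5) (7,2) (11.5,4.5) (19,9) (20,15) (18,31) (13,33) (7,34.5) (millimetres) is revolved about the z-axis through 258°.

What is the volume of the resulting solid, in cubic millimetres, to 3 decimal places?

Profile (r,z), 10 vertices: (0.5,33) (1,7.5) (4,2.5) (7,2) (11.5,4.5) (19,9) (20,15) (18,31) (13,33) (7,34.5)
edge 0: (0.5,33)→(1,7.5)  cross = 0.5·7.5 − 1·33 = -29.2500; (r_i+r_j)·cross = 1.5·-29.2500 = -43.8750
edge 1: (1,7.5)→(4,2.5)  cross = 1·2.5 − 4·7.5 = -27.5000; (r_i+r_j)·cross = 5·-27.5000 = -137.5000
edge 2: (4,2.5)→(7,2)  cross = 4·2 − 7·2.5 = -9.5000; (r_i+r_j)·cross = 11·-9.5000 = -104.5000
edge 3: (7,2)→(11.5,4.5)  cross = 7·4.5 − 11.5·2 = 8.5000; (r_i+r_j)·cross = 18.5·8.5000 = 157.2500
edge 4: (11.5,4.5)→(19,9)  cross = 11.5·9 − 19·4.5 = 18.0000; (r_i+r_j)·cross = 30.5·18.0000 = 549.0000
edge 5: (19,9)→(20,15)  cross = 19·15 − 20·9 = 105.0000; (r_i+r_j)·cross = 39·105.0000 = 4095.0000
edge 6: (20,15)→(18,31)  cross = 20·31 − 18·15 = 350.0000; (r_i+r_j)·cross = 38·350.0000 = 13300.0000
edge 7: (18,31)→(13,33)  cross = 18·33 − 13·31 = 191.0000; (r_i+r_j)·cross = 31·191.0000 = 5921.0000
edge 8: (13,33)→(7,34.5)  cross = 13·34.5 − 7·33 = 217.5000; (r_i+r_j)·cross = 20·217.5000 = 4350.0000
edge 9: (7,34.5)→(0.5,33)  cross = 7·33 − 0.5·34.5 = 213.7500; (r_i+r_j)·cross = 7.5·213.7500 = 1603.1250
Σcross = 1037.5000 → A = |Σcross|/2 = 518.7500 mm²
Σ(r_i+r_j)·cross = 29689.5000 → first moment M = |Σ|/6 = 4948.2500
R_c = M/A = 4948.2500/518.7500 = 9.5388 mm
θ = 258° = 4.502949 rad
V = θ·R_c·A = 4.502949·9.5388·518.7500 = 22281.720 mm³

Volume = 22281.720 mm³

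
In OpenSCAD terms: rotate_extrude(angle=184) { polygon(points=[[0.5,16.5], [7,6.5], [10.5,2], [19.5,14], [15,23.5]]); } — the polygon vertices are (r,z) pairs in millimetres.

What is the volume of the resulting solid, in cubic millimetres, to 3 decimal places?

Volume = 7315.315 mm³

Profile (r,z), 5 vertices: (0.5,16.5) (7,6.5) (10.5,2) (19.5,14) (15,23.5)
edge 0: (0.5,16.5)→(7,6.5)  cross = 0.5·6.5 − 7·16.5 = -112.2500; (r_i+r_j)·cross = 7.5·-112.2500 = -841.8750
edge 1: (7,6.5)→(10.5,2)  cross = 7·2 − 10.5·6.5 = -54.2500; (r_i+r_j)·cross = 17.5·-54.2500 = -949.3750
edge 2: (10.5,2)→(19.5,14)  cross = 10.5·14 − 19.5·2 = 108.0000; (r_i+r_j)·cross = 30·108.0000 = 3240.0000
edge 3: (19.5,14)→(15,23.5)  cross = 19.5·23.5 − 15·14 = 248.2500; (r_i+r_j)·cross = 34.5·248.2500 = 8564.6250
edge 4: (15,23.5)→(0.5,16.5)  cross = 15·16.5 − 0.5·23.5 = 235.7500; (r_i+r_j)·cross = 15.5·235.7500 = 3654.1250
Σcross = 425.5000 → A = |Σcross|/2 = 212.7500 mm²
Σ(r_i+r_j)·cross = 13667.5000 → first moment M = |Σ|/6 = 2277.9167
R_c = M/A = 2277.9167/212.7500 = 10.7070 mm
θ = 184° = 3.211406 rad
V = θ·R_c·A = 3.211406·10.7070·212.7500 = 7315.315 mm³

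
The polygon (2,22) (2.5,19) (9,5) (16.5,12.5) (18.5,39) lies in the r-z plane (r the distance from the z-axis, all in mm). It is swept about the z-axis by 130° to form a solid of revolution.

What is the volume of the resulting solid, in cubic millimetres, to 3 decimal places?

Volume = 7577.841 mm³

Profile (r,z), 5 vertices: (2,22) (2.5,19) (9,5) (16.5,12.5) (18.5,39)
edge 0: (2,22)→(2.5,19)  cross = 2·19 − 2.5·22 = -17.0000; (r_i+r_j)·cross = 4.5·-17.0000 = -76.5000
edge 1: (2.5,19)→(9,5)  cross = 2.5·5 − 9·19 = -158.5000; (r_i+r_j)·cross = 11.5·-158.5000 = -1822.7500
edge 2: (9,5)→(16.5,12.5)  cross = 9·12.5 − 16.5·5 = 30.0000; (r_i+r_j)·cross = 25.5·30.0000 = 765.0000
edge 3: (16.5,12.5)→(18.5,39)  cross = 16.5·39 − 18.5·12.5 = 412.2500; (r_i+r_j)·cross = 35·412.2500 = 14428.7500
edge 4: (18.5,39)→(2,22)  cross = 18.5·22 − 2·39 = 329.0000; (r_i+r_j)·cross = 20.5·329.0000 = 6744.5000
Σcross = 595.7500 → A = |Σcross|/2 = 297.8750 mm²
Σ(r_i+r_j)·cross = 20039.0000 → first moment M = |Σ|/6 = 3339.8333
R_c = M/A = 3339.8333/297.8750 = 11.2122 mm
θ = 130° = 2.268928 rad
V = θ·R_c·A = 2.268928·11.2122·297.8750 = 7577.841 mm³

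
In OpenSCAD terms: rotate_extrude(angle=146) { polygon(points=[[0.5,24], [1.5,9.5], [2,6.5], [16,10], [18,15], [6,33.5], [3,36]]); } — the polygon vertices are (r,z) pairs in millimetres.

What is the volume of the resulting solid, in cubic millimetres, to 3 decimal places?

Volume = 5934.554 mm³

Profile (r,z), 7 vertices: (0.5,24) (1.5,9.5) (2,6.5) (16,10) (18,15) (6,33.5) (3,36)
edge 0: (0.5,24)→(1.5,9.5)  cross = 0.5·9.5 − 1.5·24 = -31.2500; (r_i+r_j)·cross = 2·-31.2500 = -62.5000
edge 1: (1.5,9.5)→(2,6.5)  cross = 1.5·6.5 − 2·9.5 = -9.2500; (r_i+r_j)·cross = 3.5·-9.2500 = -32.3750
edge 2: (2,6.5)→(16,10)  cross = 2·10 − 16·6.5 = -84.0000; (r_i+r_j)·cross = 18·-84.0000 = -1512.0000
edge 3: (16,10)→(18,15)  cross = 16·15 − 18·10 = 60.0000; (r_i+r_j)·cross = 34·60.0000 = 2040.0000
edge 4: (18,15)→(6,33.5)  cross = 18·33.5 − 6·15 = 513.0000; (r_i+r_j)·cross = 24·513.0000 = 12312.0000
edge 5: (6,33.5)→(3,36)  cross = 6·36 − 3·33.5 = 115.5000; (r_i+r_j)·cross = 9·115.5000 = 1039.5000
edge 6: (3,36)→(0.5,24)  cross = 3·24 − 0.5·36 = 54.0000; (r_i+r_j)·cross = 3.5·54.0000 = 189.0000
Σcross = 618.0000 → A = |Σcross|/2 = 309.0000 mm²
Σ(r_i+r_j)·cross = 13973.6250 → first moment M = |Σ|/6 = 2328.9375
R_c = M/A = 2328.9375/309.0000 = 7.5370 mm
θ = 146° = 2.548181 rad
V = θ·R_c·A = 2.548181·7.5370·309.0000 = 5934.554 mm³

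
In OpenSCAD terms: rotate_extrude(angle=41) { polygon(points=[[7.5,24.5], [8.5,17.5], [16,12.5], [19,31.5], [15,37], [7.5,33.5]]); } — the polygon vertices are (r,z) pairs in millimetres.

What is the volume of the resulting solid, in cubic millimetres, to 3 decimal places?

Profile (r,z), 6 vertices: (7.5,24.5) (8.5,17.5) (16,12.5) (19,31.5) (15,37) (7.5,33.5)
edge 0: (7.5,24.5)→(8.5,17.5)  cross = 7.5·17.5 − 8.5·24.5 = -77.0000; (r_i+r_j)·cross = 16·-77.0000 = -1232.0000
edge 1: (8.5,17.5)→(16,12.5)  cross = 8.5·12.5 − 16·17.5 = -173.7500; (r_i+r_j)·cross = 24.5·-173.7500 = -4256.8750
edge 2: (16,12.5)→(19,31.5)  cross = 16·31.5 − 19·12.5 = 266.5000; (r_i+r_j)·cross = 35·266.5000 = 9327.5000
edge 3: (19,31.5)→(15,37)  cross = 19·37 − 15·31.5 = 230.5000; (r_i+r_j)·cross = 34·230.5000 = 7837.0000
edge 4: (15,37)→(7.5,33.5)  cross = 15·33.5 − 7.5·37 = 225.0000; (r_i+r_j)·cross = 22.5·225.0000 = 5062.5000
edge 5: (7.5,33.5)→(7.5,24.5)  cross = 7.5·24.5 − 7.5·33.5 = -67.5000; (r_i+r_j)·cross = 15·-67.5000 = -1012.5000
Σcross = 403.7500 → A = |Σcross|/2 = 201.8750 mm²
Σ(r_i+r_j)·cross = 15725.6250 → first moment M = |Σ|/6 = 2620.9375
R_c = M/A = 2620.9375/201.8750 = 12.9830 mm
θ = 41° = 0.715585 rad
V = θ·R_c·A = 0.715585·12.9830·201.8750 = 1875.504 mm³

Volume = 1875.504 mm³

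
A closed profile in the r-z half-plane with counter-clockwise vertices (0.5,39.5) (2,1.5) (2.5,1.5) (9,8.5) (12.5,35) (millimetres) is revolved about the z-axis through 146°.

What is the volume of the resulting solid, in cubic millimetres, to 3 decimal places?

Profile (r,z), 5 vertices: (0.5,39.5) (2,1.5) (2.5,1.5) (9,8.5) (12.5,35)
edge 0: (0.5,39.5)→(2,1.5)  cross = 0.5·1.5 − 2·39.5 = -78.2500; (r_i+r_j)·cross = 2.5·-78.2500 = -195.6250
edge 1: (2,1.5)→(2.5,1.5)  cross = 2·1.5 − 2.5·1.5 = -0.7500; (r_i+r_j)·cross = 4.5·-0.7500 = -3.3750
edge 2: (2.5,1.5)→(9,8.5)  cross = 2.5·8.5 − 9·1.5 = 7.7500; (r_i+r_j)·cross = 11.5·7.7500 = 89.1250
edge 3: (9,8.5)→(12.5,35)  cross = 9·35 − 12.5·8.5 = 208.7500; (r_i+r_j)·cross = 21.5·208.7500 = 4488.1250
edge 4: (12.5,35)→(0.5,39.5)  cross = 12.5·39.5 − 0.5·35 = 476.2500; (r_i+r_j)·cross = 13·476.2500 = 6191.2500
Σcross = 613.7500 → A = |Σcross|/2 = 306.8750 mm²
Σ(r_i+r_j)·cross = 10569.5000 → first moment M = |Σ|/6 = 1761.5833
R_c = M/A = 1761.5833/306.8750 = 5.7404 mm
θ = 146° = 2.548181 rad
V = θ·R_c·A = 2.548181·5.7404·306.8750 = 4488.833 mm³

Volume = 4488.833 mm³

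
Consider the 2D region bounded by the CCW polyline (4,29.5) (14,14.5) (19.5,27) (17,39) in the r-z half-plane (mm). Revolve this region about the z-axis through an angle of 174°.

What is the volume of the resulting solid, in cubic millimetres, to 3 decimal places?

Profile (r,z), 4 vertices: (4,29.5) (14,14.5) (19.5,27) (17,39)
edge 0: (4,29.5)→(14,14.5)  cross = 4·14.5 − 14·29.5 = -355.0000; (r_i+r_j)·cross = 18·-355.0000 = -6390.0000
edge 1: (14,14.5)→(19.5,27)  cross = 14·27 − 19.5·14.5 = 95.2500; (r_i+r_j)·cross = 33.5·95.2500 = 3190.8750
edge 2: (19.5,27)→(17,39)  cross = 19.5·39 − 17·27 = 301.5000; (r_i+r_j)·cross = 36.5·301.5000 = 11004.7500
edge 3: (17,39)→(4,29.5)  cross = 17·29.5 − 4·39 = 345.5000; (r_i+r_j)·cross = 21·345.5000 = 7255.5000
Σcross = 387.2500 → A = |Σcross|/2 = 193.6250 mm²
Σ(r_i+r_j)·cross = 15061.1250 → first moment M = |Σ|/6 = 2510.1875
R_c = M/A = 2510.1875/193.6250 = 12.9642 mm
θ = 174° = 3.036873 rad
V = θ·R_c·A = 3.036873·12.9642·193.6250 = 7623.120 mm³

Volume = 7623.120 mm³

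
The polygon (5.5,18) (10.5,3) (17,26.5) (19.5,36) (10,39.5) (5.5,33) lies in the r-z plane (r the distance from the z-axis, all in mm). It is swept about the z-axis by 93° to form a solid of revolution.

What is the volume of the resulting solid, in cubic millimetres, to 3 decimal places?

Volume = 5385.768 mm³

Profile (r,z), 6 vertices: (5.5,18) (10.5,3) (17,26.5) (19.5,36) (10,39.5) (5.5,33)
edge 0: (5.5,18)→(10.5,3)  cross = 5.5·3 − 10.5·18 = -172.5000; (r_i+r_j)·cross = 16·-172.5000 = -2760.0000
edge 1: (10.5,3)→(17,26.5)  cross = 10.5·26.5 − 17·3 = 227.2500; (r_i+r_j)·cross = 27.5·227.2500 = 6249.3750
edge 2: (17,26.5)→(19.5,36)  cross = 17·36 − 19.5·26.5 = 95.2500; (r_i+r_j)·cross = 36.5·95.2500 = 3476.6250
edge 3: (19.5,36)→(10,39.5)  cross = 19.5·39.5 − 10·36 = 410.2500; (r_i+r_j)·cross = 29.5·410.2500 = 12102.3750
edge 4: (10,39.5)→(5.5,33)  cross = 10·33 − 5.5·39.5 = 112.7500; (r_i+r_j)·cross = 15.5·112.7500 = 1747.6250
edge 5: (5.5,33)→(5.5,18)  cross = 5.5·18 − 5.5·33 = -82.5000; (r_i+r_j)·cross = 11·-82.5000 = -907.5000
Σcross = 590.5000 → A = |Σcross|/2 = 295.2500 mm²
Σ(r_i+r_j)·cross = 19908.5000 → first moment M = |Σ|/6 = 3318.0833
R_c = M/A = 3318.0833/295.2500 = 11.2382 mm
θ = 93° = 1.623156 rad
V = θ·R_c·A = 1.623156·11.2382·295.2500 = 5385.768 mm³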